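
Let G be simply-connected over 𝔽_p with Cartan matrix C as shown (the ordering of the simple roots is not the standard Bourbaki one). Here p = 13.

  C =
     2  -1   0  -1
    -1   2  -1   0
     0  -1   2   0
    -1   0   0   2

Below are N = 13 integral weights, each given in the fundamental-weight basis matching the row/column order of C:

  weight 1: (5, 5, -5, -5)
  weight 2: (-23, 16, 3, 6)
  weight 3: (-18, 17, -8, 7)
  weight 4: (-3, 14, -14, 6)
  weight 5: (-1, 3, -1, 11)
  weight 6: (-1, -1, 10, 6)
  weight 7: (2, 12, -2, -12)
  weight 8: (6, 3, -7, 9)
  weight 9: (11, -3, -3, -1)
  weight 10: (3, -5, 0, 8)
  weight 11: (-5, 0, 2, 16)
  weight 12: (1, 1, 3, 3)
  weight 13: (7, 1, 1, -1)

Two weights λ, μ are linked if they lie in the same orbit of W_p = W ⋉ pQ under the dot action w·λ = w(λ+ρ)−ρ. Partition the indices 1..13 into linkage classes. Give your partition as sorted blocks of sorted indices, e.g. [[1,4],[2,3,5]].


Dynkin diagram of C (from the 6 off-diagonal −1 entries): A_4.

λ_j+ρ reflected into Ā_13 (⟨·,θ^∨⟩≤13); 4-tuples as given:

    λ_1 → (2, 2, 4, 4)
    λ_2 → (2, 2, 4, 4)
    λ_3 → (2, 2, 4, 4)
    λ_4 → (0, 0, 6, 2)
    λ_5 → (0, 1, 3, 9)
    λ_6 → (0, 0, 6, 2)
    λ_7 → (8, 2, 2, 0)
    λ_8 → (3, 2, 2, 2)
    λ_9 → (8, 2, 2, 0)
    λ_10 → (0, 1, 3, 9)
    λ_11 → (0, 1, 3, 9)
    λ_12 → (2, 2, 4, 4)
    λ_13 → (8, 2, 2, 0)

These 13 weights hit 5 W_13-dot-orbits; sizes (4, 2, 3, 3, 1):

[[1, 2, 3, 12], [4, 6], [5, 10, 11], [7, 9, 13], [8]]


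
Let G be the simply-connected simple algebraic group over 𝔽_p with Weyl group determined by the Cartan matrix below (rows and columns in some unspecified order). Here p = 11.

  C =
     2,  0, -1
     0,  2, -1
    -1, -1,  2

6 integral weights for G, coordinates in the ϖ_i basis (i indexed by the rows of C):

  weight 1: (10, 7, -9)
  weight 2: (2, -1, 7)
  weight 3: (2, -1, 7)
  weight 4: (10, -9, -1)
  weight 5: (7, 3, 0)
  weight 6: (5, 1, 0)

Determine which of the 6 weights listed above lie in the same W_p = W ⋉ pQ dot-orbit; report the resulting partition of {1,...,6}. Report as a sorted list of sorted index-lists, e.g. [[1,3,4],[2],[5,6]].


C ↔ A_3 under row/col permutation; |W(A_3)| = 24.

W_11-reps of the 6 weights in Ā_11 (same 3-coord order as C):

  [1] (3, 0, 8);  [2] (3, 0, 8);  [3] (3, 0, 8);  [4] (3, 0, 8);  [5] (6, 2, 1);  [6] (6, 2, 1)

Partition of {1..6} into 2 W_11-dot-orbits:

[[1, 2, 3, 4], [5, 6]]


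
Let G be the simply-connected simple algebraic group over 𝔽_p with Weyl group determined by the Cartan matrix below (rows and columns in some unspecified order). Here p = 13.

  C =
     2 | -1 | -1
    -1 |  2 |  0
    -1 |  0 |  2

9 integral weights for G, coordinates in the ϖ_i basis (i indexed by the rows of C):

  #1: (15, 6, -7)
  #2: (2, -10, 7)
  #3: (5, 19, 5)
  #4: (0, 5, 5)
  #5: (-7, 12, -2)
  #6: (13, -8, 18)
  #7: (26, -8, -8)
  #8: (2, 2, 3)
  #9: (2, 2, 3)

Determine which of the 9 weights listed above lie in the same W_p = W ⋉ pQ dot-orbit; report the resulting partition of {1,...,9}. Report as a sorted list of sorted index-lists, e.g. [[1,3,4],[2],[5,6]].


Dynkin diagram of C (from the 4 off-diagonal −1 entries): A_3.

W_13-reps of the 9 weights in Ā_13 (same 3-coord order as C):

    λ_1+ρ ↦ (3, 3, 4)
    λ_2+ρ ↦ (6, 3, 2)
    λ_3+ρ ↦ (1, 6, 6)
    λ_4+ρ ↦ (1, 6, 6)
    λ_5+ρ ↦ (1, 6, 6)
    λ_6+ρ ↦ (1, 6, 6)
    λ_7+ρ ↦ (1, 6, 6)
    λ_8+ρ ↦ (3, 3, 4)
    λ_9+ρ ↦ (3, 3, 4)

The 9 indices split into 3 linkage classes (same alcove rep ⇔ same W_13-dot-orbit):

[[1, 8, 9], [2], [3, 4, 5, 6, 7]]


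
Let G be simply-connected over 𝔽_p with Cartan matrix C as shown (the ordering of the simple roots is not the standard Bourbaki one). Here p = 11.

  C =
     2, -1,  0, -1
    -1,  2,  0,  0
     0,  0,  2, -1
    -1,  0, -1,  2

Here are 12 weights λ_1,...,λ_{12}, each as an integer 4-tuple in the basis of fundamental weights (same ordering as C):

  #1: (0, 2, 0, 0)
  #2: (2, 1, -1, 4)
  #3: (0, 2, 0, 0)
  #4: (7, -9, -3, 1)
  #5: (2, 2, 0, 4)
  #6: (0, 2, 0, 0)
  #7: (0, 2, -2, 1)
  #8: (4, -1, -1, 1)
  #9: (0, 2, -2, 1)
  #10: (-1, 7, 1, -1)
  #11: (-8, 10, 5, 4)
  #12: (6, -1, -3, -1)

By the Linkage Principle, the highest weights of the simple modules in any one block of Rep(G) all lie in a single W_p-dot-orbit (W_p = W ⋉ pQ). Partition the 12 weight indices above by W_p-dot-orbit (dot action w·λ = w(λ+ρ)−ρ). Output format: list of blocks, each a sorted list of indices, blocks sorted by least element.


Dynkin diagram of C (from the 6 off-diagonal −1 entries): A_4.

λ_j+ρ reflected into Ā_11 (⟨·,θ^∨⟩≤11); 4-tuples as given:

  1: (1, 3, 1, 1) · 2: (3, 2, 0, 5) · 3: (1, 3, 1, 1) · 4: (0, 8, 2, 0) · 5: (3, 2, 0, 5) · 6: (1, 3, 1, 1) · 7: (1, 3, 1, 1) · 8: (5, 0, 0, 2) · 9: (1, 3, 1, 1) · 10: (0, 8, 2, 0) · 11: (5, 0, 0, 2) · 12: (5, 0, 0, 2)

Grouping the 12 weights by Ā_11-representative: 4 linkage classes.

[[1, 3, 6, 7, 9], [2, 5], [4, 10], [8, 11, 12]]


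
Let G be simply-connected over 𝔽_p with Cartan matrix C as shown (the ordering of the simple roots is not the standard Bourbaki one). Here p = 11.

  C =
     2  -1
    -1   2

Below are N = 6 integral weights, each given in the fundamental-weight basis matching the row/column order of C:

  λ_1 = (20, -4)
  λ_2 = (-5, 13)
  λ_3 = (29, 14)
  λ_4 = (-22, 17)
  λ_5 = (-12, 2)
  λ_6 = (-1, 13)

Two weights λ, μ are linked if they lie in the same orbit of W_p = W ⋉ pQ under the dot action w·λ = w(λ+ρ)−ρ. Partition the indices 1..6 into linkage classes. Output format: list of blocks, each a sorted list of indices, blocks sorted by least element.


A_2 Cartan matrix, 2 simple roots permuted; ρ=(1,1).

Ā_11 reps of the 6 weights (A_2, coords as presented):

  1: (1, 7)
  2: (1, 7)
  3: (1, 7)
  4: (1, 7)
  5: (3, 8)
  6: (3, 8)

Linkage partition of the 6 weights (2 classes, p=11):

[[1, 2, 3, 4], [5, 6]]


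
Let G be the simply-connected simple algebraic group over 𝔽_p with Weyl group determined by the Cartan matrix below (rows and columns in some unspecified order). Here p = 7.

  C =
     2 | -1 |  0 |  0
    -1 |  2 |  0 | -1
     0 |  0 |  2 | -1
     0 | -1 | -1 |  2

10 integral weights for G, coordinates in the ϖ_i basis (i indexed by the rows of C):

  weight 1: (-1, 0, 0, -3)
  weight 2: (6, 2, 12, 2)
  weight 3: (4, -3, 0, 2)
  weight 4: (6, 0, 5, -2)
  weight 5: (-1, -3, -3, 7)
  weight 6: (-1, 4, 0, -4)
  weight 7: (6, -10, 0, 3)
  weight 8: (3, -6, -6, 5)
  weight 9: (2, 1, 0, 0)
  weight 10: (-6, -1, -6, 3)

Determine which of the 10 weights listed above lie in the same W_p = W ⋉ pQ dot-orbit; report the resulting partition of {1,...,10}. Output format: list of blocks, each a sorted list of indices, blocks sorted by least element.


C ↔ A_4 under row/col permutation; |W(A_4)| = 120.

Folding the 10 weights λ_j+ρ into Ā_7 (reps in the given 4-coord order):

  λ_1+ρ ↦ (1, 0, 1, 0) · λ_2+ρ ↦ (3, 2, 1, 1) · λ_3+ρ ↦ (3, 2, 1, 1) · λ_4+ρ ↦ (1, 0, 1, 0) · λ_5+ρ ↦ (1, 0, 1, 4) · λ_6+ρ ↦ (0, 2, 2, 1) · λ_7+ρ ↦ (0, 2, 2, 1) · λ_8+ρ ↦ (1, 0, 1, 4) · λ_9+ρ ↦ (3, 2, 1, 1) · λ_10+ρ ↦ (1, 0, 1, 4)

These 10 weights hit 4 W_7-dot-orbits; sizes (2, 3, 3, 2):

[[1, 4], [2, 3, 9], [5, 8, 10], [6, 7]]


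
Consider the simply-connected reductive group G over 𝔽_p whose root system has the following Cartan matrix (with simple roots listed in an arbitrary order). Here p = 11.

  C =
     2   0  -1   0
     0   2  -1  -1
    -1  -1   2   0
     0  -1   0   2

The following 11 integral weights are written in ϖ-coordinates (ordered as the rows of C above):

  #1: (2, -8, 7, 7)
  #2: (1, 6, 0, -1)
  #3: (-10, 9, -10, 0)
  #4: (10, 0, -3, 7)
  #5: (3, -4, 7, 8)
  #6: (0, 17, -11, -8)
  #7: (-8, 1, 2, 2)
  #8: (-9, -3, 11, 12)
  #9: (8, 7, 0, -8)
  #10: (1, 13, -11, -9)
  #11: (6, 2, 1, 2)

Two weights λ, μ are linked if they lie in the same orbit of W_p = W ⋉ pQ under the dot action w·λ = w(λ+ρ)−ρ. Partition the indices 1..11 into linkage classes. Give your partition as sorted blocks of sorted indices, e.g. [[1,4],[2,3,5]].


A_4 Cartan matrix, 4 simple roots permuted; ρ=(1,1,1,1).

Alcove-folded reps (p=11, 11 weights, presented ϖ-order):

  1: (2, 7, 1, 0) · 2: (2, 7, 1, 0) · 3: (2, 1, 1, 0) · 4: (2, 1, 1, 0) · 5: (3, 2, 2, 1) · 6: (2, 1, 1, 0) · 7: (3, 2, 2, 1) · 8: (2, 1, 1, 0) · 9: (2, 1, 1, 0) · 10: (3, 2, 2, 1) · 11: (3, 2, 2, 1)

The 11 indices split into 3 linkage classes (same alcove rep ⇔ same W_11-dot-orbit):

[[1, 2], [3, 4, 6, 8, 9], [5, 7, 10, 11]]


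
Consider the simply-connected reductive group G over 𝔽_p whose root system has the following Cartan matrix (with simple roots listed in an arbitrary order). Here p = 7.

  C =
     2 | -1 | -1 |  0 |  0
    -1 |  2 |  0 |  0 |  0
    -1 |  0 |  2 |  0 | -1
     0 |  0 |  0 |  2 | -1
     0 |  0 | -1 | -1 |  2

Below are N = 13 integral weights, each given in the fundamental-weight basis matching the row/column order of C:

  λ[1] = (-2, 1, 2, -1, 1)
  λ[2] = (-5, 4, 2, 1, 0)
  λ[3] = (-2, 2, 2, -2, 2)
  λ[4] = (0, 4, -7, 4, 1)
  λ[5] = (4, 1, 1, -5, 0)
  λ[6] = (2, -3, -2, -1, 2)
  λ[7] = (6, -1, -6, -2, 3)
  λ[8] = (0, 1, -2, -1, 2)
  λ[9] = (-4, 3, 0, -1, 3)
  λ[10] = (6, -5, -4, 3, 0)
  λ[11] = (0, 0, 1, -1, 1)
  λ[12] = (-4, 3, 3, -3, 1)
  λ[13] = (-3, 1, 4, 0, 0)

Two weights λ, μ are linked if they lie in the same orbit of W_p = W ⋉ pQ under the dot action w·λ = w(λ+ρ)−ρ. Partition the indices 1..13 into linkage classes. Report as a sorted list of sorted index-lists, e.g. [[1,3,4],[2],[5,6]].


Dynkin diagram of C (from the 8 off-diagonal −1 entries): A_5.

Ā_7 reps of the 13 weights (A_5, coords as presented):

    [1] (1, 1, 2, 0, 2)
    [2] (3, 1, 1, 2, 0)
    [3] (1, 1, 2, 0, 2)
    [4] (2, 0, 3, 1, 1)
    [5] (3, 1, 1, 2, 0)
    [6] (0, 2, 1, 0, 2)
    [7] (2, 0, 3, 1, 1)
    [8] (0, 2, 1, 0, 2)
    [9] (1, 1, 2, 0, 2)
    [10] (0, 2, 1, 0, 2)
    [11] (1, 1, 2, 0, 2)
    [12] (3, 1, 1, 2, 0)
    [13] (2, 0, 3, 1, 1)

These 13 weights hit 4 W_7-dot-orbits; sizes (4, 3, 3, 3):

[[1, 3, 9, 11], [2, 5, 12], [4, 7, 13], [6, 8, 10]]


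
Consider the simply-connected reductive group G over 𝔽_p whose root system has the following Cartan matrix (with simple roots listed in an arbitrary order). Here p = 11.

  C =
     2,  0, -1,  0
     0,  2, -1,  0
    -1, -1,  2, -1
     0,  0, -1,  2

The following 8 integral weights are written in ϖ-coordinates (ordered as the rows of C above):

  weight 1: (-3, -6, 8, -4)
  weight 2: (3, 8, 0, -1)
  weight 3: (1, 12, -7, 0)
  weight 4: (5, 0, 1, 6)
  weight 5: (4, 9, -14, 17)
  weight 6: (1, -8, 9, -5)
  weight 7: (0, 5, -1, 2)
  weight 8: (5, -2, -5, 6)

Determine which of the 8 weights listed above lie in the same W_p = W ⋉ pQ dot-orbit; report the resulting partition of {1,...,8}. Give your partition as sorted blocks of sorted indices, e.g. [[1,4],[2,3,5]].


D_4 Cartan matrix, 4 simple roots permuted; ρ=(1,1,1,1).

λ_j+ρ reflected into Ā_11 (⟨·,θ^∨⟩≤11); 4-tuples as given:

  λ_1+ρ ↦ (1, 4, 1, 2)
  λ_2+ρ ↦ (1, 6, 0, 3)
  λ_3+ρ ↦ (1, 4, 1, 2)
  λ_4+ρ ↦ (1, 4, 1, 2)
  λ_5+ρ ↦ (1, 4, 1, 2)
  λ_6+ρ ↦ (1, 6, 0, 3)
  λ_7+ρ ↦ (1, 6, 0, 3)
  λ_8+ρ ↦ (1, 4, 1, 2)

Linkage partition of the 8 weights (2 classes, p=11):

[[1, 3, 4, 5, 8], [2, 6, 7]]


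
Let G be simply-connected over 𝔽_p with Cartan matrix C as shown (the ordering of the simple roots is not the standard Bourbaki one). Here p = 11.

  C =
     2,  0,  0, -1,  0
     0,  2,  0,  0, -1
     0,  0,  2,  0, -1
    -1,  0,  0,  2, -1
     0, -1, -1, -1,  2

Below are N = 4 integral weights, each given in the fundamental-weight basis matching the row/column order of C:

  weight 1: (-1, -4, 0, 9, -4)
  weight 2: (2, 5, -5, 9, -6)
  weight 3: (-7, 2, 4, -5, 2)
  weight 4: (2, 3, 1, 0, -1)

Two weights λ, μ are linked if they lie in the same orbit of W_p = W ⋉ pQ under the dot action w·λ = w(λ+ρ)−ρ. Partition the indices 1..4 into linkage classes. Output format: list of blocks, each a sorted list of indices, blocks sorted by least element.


Type D_5, rank 5, |W|=1920; reorder rows/cols to standard.

Folding the 4 weights λ_j+ρ into Ā_11 (reps in the given 5-coord order):

  λ_1+ρ ↦ (0, 1, 3, 1, 2)
  λ_2+ρ ↦ (0, 1, 3, 1, 2)
  λ_3+ρ ↦ (3, 4, 2, 1, 0)
  λ_4+ρ ↦ (3, 4, 2, 1, 0)

These 4 weights hit 2 W_11-dot-orbits; sizes (2, 2):

[[1, 2], [3, 4]]


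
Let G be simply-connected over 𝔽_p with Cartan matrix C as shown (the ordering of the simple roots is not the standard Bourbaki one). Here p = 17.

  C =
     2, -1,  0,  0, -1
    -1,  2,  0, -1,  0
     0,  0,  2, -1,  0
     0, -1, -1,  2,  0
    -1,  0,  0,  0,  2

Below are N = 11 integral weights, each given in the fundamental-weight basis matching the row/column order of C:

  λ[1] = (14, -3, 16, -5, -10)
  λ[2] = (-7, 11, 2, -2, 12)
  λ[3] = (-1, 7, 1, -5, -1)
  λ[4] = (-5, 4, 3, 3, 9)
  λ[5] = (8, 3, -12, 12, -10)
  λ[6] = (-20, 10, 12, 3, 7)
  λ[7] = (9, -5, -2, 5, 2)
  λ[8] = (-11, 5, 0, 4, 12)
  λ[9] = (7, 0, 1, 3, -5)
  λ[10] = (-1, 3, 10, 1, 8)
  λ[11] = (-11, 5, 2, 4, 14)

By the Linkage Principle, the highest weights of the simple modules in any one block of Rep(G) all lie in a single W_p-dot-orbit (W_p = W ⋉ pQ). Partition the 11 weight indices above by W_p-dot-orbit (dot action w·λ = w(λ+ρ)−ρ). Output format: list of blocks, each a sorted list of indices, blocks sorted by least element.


Root system A_5: the 5×5 matrix C matches after relabeling.

λ_j+ρ reflected into Ā_17 (⟨·,θ^∨⟩≤17); 5-tuples as given:

    [1] (0, 4, 2, 2, 0)
    [2] (6, 4, 1, 1, 3)
    [3] (0, 4, 2, 2, 0)
    [4] (4, 1, 2, 4, 4)
    [5] (0, 4, 2, 2, 0)
    [6] (0, 4, 2, 2, 0)
    [7] (6, 4, 1, 1, 3)
    [8] (6, 4, 1, 1, 3)
    [9] (4, 1, 2, 4, 4)
    [10] (0, 4, 2, 2, 0)
    [11] (6, 4, 1, 1, 3)

3 distinct reps among the 11 weights ⇒ 3 W_17-linkage classes:

[[1, 3, 5, 6, 10], [2, 7, 8, 11], [4, 9]]


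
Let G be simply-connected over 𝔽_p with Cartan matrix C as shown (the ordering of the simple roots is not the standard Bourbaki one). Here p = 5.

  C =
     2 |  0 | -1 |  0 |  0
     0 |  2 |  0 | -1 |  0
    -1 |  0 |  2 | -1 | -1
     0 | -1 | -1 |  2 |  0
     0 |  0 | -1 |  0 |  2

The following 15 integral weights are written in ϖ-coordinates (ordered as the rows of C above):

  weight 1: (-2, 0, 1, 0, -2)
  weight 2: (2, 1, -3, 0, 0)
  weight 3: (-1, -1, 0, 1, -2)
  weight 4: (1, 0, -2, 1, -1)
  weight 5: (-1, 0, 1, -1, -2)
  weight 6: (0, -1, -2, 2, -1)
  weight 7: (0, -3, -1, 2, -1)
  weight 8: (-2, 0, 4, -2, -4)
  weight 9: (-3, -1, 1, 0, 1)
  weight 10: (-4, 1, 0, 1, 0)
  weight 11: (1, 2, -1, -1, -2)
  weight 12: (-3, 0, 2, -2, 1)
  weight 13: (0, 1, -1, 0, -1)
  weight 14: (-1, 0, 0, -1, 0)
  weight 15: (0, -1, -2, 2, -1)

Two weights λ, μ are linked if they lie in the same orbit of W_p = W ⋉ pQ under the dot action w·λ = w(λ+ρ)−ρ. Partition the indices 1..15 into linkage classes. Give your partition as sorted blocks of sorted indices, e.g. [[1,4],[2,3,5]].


D_5 Cartan matrix, 5 simple roots permuted; ρ=(1,1,1,1,1).

Alcove-folded reps (p=5, 15 weights, presented ϖ-order):

  1: (1, 1, 0, 1, 1) · 2: (1, 1, 0, 1, 1) · 3: (0, 0, 0, 2, 1) · 4: (1, 1, 0, 1, 1) · 5: (0, 1, 1, 0, 1) · 6: (0, 0, 0, 2, 1) · 7: (1, 2, 0, 1, 0) · 8: (1, 0, 0, 0, 3) · 9: (2, 0, 0, 0, 2) · 10: (1, 1, 0, 1, 1) · 11: (1, 2, 0, 1, 0) · 12: (2, 0, 0, 0, 2) · 13: (1, 2, 0, 1, 0) · 14: (0, 1, 1, 0, 1) · 15: (0, 0, 0, 2, 1)

6 distinct reps among the 15 weights ⇒ 6 W_5-linkage classes:

[[1, 2, 4, 10], [3, 6, 15], [5, 14], [7, 11, 13], [8], [9, 12]]


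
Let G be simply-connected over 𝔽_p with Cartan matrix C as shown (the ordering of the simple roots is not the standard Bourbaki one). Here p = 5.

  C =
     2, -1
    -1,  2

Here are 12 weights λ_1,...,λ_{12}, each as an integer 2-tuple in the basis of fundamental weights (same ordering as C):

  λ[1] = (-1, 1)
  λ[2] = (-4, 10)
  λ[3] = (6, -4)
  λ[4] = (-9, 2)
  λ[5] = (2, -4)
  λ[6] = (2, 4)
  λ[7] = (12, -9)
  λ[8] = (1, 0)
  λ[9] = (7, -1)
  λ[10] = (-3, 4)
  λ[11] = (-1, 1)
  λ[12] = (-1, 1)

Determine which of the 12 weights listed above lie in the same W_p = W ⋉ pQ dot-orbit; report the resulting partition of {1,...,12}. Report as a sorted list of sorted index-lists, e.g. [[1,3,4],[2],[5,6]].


Root system A_2: the 2×2 matrix C matches after relabeling.

Ā_5 reps of the 12 weights (A_2, coords as presented):

  λ_1+ρ ↦ (0, 2);  λ_2+ρ ↦ (2, 1);  λ_3+ρ ↦ (2, 1);  λ_4+ρ ↦ (0, 2);  λ_5+ρ ↦ (0, 3);  λ_6+ρ ↦ (0, 2);  λ_7+ρ ↦ (0, 3);  λ_8+ρ ↦ (2, 1);  λ_9+ρ ↦ (2, 3);  λ_10+ρ ↦ (2, 3);  λ_11+ρ ↦ (0, 2);  λ_12+ρ ↦ (0, 2)

Grouping the 12 weights by Ā_5-representative: 4 linkage classes.

[[1, 4, 6, 11, 12], [2, 3, 8], [5, 7], [9, 10]]


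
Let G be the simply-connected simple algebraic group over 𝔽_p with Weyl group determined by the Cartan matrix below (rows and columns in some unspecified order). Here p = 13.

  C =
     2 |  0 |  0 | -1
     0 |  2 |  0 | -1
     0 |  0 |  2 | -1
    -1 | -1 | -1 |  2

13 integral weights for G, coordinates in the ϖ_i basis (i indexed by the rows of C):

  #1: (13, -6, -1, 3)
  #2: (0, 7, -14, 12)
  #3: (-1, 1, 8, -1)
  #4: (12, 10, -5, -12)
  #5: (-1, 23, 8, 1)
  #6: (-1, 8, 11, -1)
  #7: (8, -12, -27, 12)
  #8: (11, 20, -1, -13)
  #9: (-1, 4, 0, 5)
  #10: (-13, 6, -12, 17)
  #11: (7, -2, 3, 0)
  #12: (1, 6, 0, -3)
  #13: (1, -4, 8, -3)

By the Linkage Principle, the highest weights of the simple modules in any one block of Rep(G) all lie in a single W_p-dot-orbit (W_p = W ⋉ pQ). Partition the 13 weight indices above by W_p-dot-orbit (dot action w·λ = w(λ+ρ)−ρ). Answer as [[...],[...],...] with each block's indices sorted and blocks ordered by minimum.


Root system D_4: the 4×4 matrix C matches after relabeling.

Folding the 13 weights λ_j+ρ into Ā_13 (reps in the given 4-coord order):

  λ_1 → (8, 1, 4, 0);  λ_2 → (8, 1, 4, 0);  λ_3 → (0, 2, 9, 0);  λ_4 → (0, 2, 9, 0);  λ_5 → (0, 2, 9, 0);  λ_6 → (8, 1, 4, 0);  λ_7 → (0, 2, 9, 0);  λ_8 → (8, 1, 4, 0);  λ_9 → (0, 5, 1, 1);  λ_10 → (0, 5, 1, 1);  λ_11 → (8, 1, 4, 0);  λ_12 → (0, 5, 1, 1);  λ_13 → (3, 2, 4, 0)

Partition of {1..13} into 4 W_13-dot-orbits:

[[1, 2, 6, 8, 11], [3, 4, 5, 7], [9, 10, 12], [13]]


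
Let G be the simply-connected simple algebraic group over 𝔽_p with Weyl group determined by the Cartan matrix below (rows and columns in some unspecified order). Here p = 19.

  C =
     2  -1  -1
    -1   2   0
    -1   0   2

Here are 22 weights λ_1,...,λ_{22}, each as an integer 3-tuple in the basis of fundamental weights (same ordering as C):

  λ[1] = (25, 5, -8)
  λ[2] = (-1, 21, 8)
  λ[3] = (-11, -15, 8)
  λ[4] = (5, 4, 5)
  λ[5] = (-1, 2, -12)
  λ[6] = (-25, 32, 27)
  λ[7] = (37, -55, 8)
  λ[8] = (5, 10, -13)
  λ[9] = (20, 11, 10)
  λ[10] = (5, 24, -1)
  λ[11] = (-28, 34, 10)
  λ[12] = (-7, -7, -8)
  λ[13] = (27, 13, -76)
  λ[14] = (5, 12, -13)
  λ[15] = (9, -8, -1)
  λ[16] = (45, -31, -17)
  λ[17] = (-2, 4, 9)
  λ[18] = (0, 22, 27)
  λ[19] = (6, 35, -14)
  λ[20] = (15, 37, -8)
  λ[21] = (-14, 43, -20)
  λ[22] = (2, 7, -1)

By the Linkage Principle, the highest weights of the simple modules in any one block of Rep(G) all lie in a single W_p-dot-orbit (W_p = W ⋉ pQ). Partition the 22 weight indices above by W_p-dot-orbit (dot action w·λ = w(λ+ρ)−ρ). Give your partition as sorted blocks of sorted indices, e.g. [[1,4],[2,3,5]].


C ↔ A_3 under row/col permutation; |W(A_3)| = 24.

Folding the 22 weights λ_j+ρ into Ā_19 (reps in the given 3-coord order):

  λ_1 → (6, 7, 6);  λ_2 → (3, 7, 0);  λ_3 → (1, 4, 9);  λ_4 → (6, 5, 6);  λ_5 → (3, 8, 0);  λ_6 → (1, 4, 9);  λ_7 → (3, 7, 0);  λ_8 → (6, 5, 6);  λ_9 → (6, 5, 6);  λ_10 → (6, 7, 6);  λ_11 → (3, 8, 0);  λ_12 → (6, 7, 6);  λ_13 → (1, 4, 9);  λ_14 → (6, 7, 6);  λ_15 → (3, 7, 0);  λ_16 → (3, 8, 0);  λ_17 → (1, 4, 9);  λ_18 → (1, 4, 9);  λ_19 → (6, 5, 6);  λ_20 → (3, 7, 0);  λ_21 → (6, 7, 6);  λ_22 → (3, 8, 0)

Partition of {1..22} into 5 W_19-dot-orbits:

[[1, 10, 12, 14, 21], [2, 7, 15, 20], [3, 6, 13, 17, 18], [4, 8, 9, 19], [5, 11, 16, 22]]


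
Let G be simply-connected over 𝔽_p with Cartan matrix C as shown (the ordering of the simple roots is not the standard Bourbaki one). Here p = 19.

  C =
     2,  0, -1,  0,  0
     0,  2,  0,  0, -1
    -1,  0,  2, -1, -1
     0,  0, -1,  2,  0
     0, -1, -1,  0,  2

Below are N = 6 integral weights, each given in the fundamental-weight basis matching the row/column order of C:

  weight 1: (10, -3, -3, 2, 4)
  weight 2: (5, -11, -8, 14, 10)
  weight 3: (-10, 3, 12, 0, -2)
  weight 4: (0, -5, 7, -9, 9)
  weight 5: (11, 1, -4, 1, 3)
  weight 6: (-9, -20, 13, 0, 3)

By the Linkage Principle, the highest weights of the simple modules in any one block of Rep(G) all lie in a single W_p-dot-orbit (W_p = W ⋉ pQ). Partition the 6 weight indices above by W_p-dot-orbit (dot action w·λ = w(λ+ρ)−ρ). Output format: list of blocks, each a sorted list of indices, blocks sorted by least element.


Root system D_5: the 5×5 matrix C matches after relabeling.

λ_j+ρ reflected into Ā_19 (⟨·,θ^∨⟩≤19); 5-tuples as given:

  λ_1+ρ ↦ (9, 2, 2, 1, 1)
  λ_2+ρ ↦ (1, 4, 0, 8, 0)
  λ_3+ρ ↦ (9, 2, 2, 1, 1)
  λ_4+ρ ↦ (1, 4, 0, 8, 0)
  λ_5+ρ ↦ (9, 2, 2, 1, 1)
  λ_6+ρ ↦ (1, 4, 0, 8, 0)

The 6 indices split into 2 linkage classes (same alcove rep ⇔ same W_19-dot-orbit):

[[1, 3, 5], [2, 4, 6]]


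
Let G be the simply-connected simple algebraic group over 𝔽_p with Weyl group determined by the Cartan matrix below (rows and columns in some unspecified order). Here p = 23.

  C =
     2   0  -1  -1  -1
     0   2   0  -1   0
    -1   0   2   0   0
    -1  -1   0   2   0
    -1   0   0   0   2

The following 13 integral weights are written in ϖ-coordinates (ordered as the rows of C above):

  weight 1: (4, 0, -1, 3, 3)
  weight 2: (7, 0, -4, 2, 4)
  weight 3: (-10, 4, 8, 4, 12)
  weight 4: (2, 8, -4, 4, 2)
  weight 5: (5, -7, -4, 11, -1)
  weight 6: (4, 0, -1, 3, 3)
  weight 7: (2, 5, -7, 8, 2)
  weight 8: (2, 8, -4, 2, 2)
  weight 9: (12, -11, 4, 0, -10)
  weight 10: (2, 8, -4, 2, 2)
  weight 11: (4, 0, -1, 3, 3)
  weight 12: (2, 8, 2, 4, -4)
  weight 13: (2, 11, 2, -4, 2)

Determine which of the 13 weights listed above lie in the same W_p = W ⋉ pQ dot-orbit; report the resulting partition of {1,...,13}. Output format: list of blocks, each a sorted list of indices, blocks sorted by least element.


C ↔ D_5 under row/col permutation; |W(D_5)| = 1920.

λ_j+ρ reflected into Ā_23 (⟨·,θ^∨⟩≤23); 5-tuples as given:

    [1] (5, 1, 0, 4, 4)
    [2] (5, 1, 3, 1, 5)
    [3] (5, 1, 0, 4, 4)
    [4] (0, 9, 3, 3, 3)
    [5] (3, 6, 3, 2, 0)
    [6] (5, 1, 0, 4, 4)
    [7] (3, 6, 3, 2, 0)
    [8] (0, 9, 3, 3, 3)
    [9] (5, 1, 0, 4, 4)
    [10] (0, 9, 3, 3, 3)
    [11] (5, 1, 0, 4, 4)
    [12] (0, 9, 3, 3, 3)
    [13] (0, 9, 3, 3, 3)

Linkage partition of the 13 weights (4 classes, p=23):

[[1, 3, 6, 9, 11], [2], [4, 8, 10, 12, 13], [5, 7]]


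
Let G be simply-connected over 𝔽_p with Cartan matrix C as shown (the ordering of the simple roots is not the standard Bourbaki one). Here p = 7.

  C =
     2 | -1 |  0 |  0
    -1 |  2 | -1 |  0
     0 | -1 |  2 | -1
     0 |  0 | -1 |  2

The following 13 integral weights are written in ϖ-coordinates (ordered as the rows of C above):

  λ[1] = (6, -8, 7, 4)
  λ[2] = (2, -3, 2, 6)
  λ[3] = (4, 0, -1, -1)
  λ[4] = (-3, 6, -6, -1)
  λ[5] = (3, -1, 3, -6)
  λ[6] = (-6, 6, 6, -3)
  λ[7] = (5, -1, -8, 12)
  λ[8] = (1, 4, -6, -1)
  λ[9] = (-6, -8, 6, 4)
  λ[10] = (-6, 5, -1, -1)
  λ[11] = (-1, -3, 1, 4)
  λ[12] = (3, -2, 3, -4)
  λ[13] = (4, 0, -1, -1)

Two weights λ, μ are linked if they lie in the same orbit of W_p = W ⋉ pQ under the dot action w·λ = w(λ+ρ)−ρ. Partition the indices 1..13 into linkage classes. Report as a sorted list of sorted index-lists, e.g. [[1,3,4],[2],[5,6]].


Root system A_4: the 4×4 matrix C matches after relabeling.

Alcove-folded reps (p=7, 13 weights, presented ϖ-order):

    λ_1 → (5, 1, 0, 0)
    λ_2 → (2, 1, 0, 3)
    λ_3 → (5, 1, 0, 0)
    λ_4 → (2, 0, 0, 5)
    λ_5 → (2, 1, 0, 3)
    λ_6 → (2, 0, 0, 5)
    λ_7 → (5, 1, 0, 0)
    λ_8 → (2, 0, 0, 5)
    λ_9 → (2, 0, 0, 5)
    λ_10 → (5, 1, 0, 0)
    λ_11 → (2, 0, 0, 5)
    λ_12 → (3, 1, 0, 3)
    λ_13 → (5, 1, 0, 0)

4 distinct reps among the 13 weights ⇒ 4 W_7-linkage classes:

[[1, 3, 7, 10, 13], [2, 5], [4, 6, 8, 9, 11], [12]]


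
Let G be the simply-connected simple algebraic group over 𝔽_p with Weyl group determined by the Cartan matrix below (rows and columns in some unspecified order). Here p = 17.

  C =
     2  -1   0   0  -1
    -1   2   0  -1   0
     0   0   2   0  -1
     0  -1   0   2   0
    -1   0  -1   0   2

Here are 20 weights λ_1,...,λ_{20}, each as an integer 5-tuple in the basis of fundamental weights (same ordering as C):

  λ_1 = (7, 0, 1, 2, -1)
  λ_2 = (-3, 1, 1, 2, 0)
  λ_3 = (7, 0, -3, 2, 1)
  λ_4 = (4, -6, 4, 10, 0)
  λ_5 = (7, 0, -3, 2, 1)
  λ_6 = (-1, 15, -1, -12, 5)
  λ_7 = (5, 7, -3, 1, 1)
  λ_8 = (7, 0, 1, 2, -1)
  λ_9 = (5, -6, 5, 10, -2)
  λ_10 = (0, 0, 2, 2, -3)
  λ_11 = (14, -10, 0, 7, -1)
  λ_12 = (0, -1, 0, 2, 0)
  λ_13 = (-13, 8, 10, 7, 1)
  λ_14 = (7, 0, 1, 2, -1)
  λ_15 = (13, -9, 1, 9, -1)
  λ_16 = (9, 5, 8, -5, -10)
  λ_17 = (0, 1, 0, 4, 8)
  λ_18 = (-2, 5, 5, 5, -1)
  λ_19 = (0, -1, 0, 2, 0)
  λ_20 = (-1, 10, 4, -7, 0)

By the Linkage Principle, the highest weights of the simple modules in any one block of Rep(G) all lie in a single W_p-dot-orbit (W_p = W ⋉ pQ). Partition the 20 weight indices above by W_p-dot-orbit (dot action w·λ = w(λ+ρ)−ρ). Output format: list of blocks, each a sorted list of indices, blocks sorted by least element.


C ↔ A_5 under row/col permutation; |W(A_5)| = 720.

W_17-reps of the 20 weights in Ā_17 (same 5-coord order as C):

  1: (8, 1, 2, 3, 0);  2: (1, 0, 1, 3, 1);  3: (8, 1, 2, 3, 0);  4: (0, 5, 5, 6, 1);  5: (8, 1, 2, 3, 0);  6: (0, 5, 5, 6, 1);  7: (6, 8, 1, 1, 0);  8: (8, 1, 2, 3, 0);  9: (0, 5, 5, 6, 1);  10: (1, 0, 1, 3, 1);  11: (6, 8, 1, 1, 0);  12: (1, 0, 1, 3, 1);  13: (1, 2, 0, 4, 9);  14: (8, 1, 2, 3, 0);  15: (6, 8, 1, 1, 0);  16: (1, 2, 0, 4, 9);  17: (1, 2, 0, 4, 9);  18: (0, 5, 5, 6, 1);  19: (1, 0, 1, 3, 1);  20: (0, 5, 5, 6, 1)

5 distinct reps among the 20 weights ⇒ 5 W_17-linkage classes:

[[1, 3, 5, 8, 14], [2, 10, 12, 19], [4, 6, 9, 18, 20], [7, 11, 15], [13, 16, 17]]


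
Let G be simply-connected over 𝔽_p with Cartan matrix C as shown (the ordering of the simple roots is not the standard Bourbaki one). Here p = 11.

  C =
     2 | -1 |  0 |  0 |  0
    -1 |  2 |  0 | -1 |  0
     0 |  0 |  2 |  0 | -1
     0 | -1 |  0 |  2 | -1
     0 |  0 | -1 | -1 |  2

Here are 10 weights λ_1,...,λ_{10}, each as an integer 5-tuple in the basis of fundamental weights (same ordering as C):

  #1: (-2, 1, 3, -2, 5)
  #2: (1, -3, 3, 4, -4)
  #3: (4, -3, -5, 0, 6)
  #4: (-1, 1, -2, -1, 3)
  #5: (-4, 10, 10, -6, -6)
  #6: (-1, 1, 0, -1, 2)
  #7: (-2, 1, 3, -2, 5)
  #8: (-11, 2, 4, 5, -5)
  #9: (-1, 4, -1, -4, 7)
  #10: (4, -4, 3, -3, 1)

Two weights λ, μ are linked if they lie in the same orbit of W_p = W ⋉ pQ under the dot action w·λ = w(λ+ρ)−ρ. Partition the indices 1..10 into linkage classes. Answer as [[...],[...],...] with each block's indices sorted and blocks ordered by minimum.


Type A_5, rank 5, |W|=720; reorder rows/cols to standard.

Folding the 10 weights λ_j+ρ into Ā_11 (reps in the given 5-coord order):

  λ_1 → (1, 0, 4, 1, 5) · λ_2 → (0, 2, 1, 0, 3) · λ_3 → (3, 1, 4, 1, 2) · λ_4 → (0, 2, 1, 0, 3) · λ_5 → (0, 2, 0, 3, 5) · λ_6 → (0, 2, 1, 0, 3) · λ_7 → (1, 0, 4, 1, 5) · λ_8 → (3, 2, 0, 4, 1) · λ_9 → (0, 2, 0, 3, 5) · λ_10 → (0, 2, 1, 0, 3)

Partition of {1..10} into 5 W_11-dot-orbits:

[[1, 7], [2, 4, 6, 10], [3], [5, 9], [8]]


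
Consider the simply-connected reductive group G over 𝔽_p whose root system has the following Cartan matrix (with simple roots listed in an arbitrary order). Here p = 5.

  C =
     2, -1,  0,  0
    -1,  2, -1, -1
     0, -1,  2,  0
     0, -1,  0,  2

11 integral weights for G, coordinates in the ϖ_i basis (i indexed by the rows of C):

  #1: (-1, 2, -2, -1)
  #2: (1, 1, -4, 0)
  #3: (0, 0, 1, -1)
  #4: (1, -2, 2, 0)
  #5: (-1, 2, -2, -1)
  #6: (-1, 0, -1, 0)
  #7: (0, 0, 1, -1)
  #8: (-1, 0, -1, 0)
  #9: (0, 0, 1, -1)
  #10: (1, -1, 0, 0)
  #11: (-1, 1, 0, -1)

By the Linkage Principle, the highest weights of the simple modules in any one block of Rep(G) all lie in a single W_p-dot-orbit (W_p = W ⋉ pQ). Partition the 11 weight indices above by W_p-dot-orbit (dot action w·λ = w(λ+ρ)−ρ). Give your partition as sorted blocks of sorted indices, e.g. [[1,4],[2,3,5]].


D_4 Cartan matrix, 4 simple roots permuted; ρ=(1,1,1,1).

Each λ_j+ρ reduced to Ā_5; 4-tuples below use C's row order:

  λ_1 → (0, 2, 1, 0) · λ_2 → (1, 1, 2, 0) · λ_3 → (1, 1, 2, 0) · λ_4 → (1, 1, 2, 0) · λ_5 → (0, 2, 1, 0) · λ_6 → (0, 1, 0, 1) · λ_7 → (1, 1, 2, 0) · λ_8 → (0, 1, 0, 1) · λ_9 → (1, 1, 2, 0) · λ_10 → (2, 0, 1, 1) · λ_11 → (0, 2, 1, 0)

Linkage partition of the 11 weights (4 classes, p=5):

[[1, 5, 11], [2, 3, 4, 7, 9], [6, 8], [10]]


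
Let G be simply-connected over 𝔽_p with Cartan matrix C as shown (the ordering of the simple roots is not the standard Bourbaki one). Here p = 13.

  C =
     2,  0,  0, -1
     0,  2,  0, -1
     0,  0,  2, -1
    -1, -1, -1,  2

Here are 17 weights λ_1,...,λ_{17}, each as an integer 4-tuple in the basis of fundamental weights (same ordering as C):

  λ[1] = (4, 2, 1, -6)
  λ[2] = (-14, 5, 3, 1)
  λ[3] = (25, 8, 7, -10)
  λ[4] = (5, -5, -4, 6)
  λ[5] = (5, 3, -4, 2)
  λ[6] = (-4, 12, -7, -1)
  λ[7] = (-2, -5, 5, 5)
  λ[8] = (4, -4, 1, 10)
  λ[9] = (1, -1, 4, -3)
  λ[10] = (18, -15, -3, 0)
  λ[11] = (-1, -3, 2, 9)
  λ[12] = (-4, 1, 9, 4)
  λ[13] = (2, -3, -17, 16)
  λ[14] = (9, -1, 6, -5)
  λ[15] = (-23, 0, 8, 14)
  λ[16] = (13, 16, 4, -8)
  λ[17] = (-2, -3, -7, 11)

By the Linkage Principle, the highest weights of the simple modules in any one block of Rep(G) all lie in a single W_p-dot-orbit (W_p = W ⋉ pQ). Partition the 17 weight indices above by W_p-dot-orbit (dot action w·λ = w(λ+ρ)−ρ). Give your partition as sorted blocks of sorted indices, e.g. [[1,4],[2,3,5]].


D_4 Cartan matrix, 4 simple roots permuted; ρ=(1,1,1,1).

Ā_13 reps of the 17 weights (D_4, coords as presented):

  [1] (0, 2, 3, 0)
  [2] (1, 4, 6, 1)
  [3] (8, 1, 0, 0)
  [4] (6, 4, 3, 0)
  [5] (6, 4, 3, 0)
  [6] (6, 4, 3, 0)
  [7] (1, 4, 6, 1)
  [8] (0, 2, 3, 0)
  [9] (0, 2, 3, 0)
  [10] (1, 4, 6, 1)
  [11] (0, 2, 3, 0)
  [12] (1, 2, 6, 1)
  [13] (1, 2, 6, 1)
  [14] (6, 4, 3, 0)
  [15] (1, 2, 6, 1)
  [16] (1, 2, 6, 1)
  [17] (1, 2, 6, 1)

Linkage partition of the 17 weights (5 classes, p=13):

[[1, 8, 9, 11], [2, 7, 10], [3], [4, 5, 6, 14], [12, 13, 15, 16, 17]]


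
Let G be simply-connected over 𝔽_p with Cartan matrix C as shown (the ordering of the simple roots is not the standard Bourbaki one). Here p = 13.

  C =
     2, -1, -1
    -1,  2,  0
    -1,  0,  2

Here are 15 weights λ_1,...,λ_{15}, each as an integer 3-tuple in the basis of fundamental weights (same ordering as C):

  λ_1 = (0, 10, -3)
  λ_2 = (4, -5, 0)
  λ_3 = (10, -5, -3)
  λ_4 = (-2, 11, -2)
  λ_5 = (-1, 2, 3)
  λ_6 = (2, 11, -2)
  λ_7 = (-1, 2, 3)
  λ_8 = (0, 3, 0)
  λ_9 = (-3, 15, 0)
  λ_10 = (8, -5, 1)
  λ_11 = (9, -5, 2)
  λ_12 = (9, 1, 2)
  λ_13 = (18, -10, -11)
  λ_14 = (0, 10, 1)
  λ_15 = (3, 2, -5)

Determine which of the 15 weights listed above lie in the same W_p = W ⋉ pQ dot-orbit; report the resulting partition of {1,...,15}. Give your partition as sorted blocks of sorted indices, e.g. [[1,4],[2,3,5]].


Dynkin diagram of C (from the 4 off-diagonal −1 entries): A_3.

λ_j+ρ reflected into Ā_13 (⟨·,θ^∨⟩≤13); 3-tuples as given:

    λ_1 → (1, 10, 1)
    λ_2 → (1, 4, 1)
    λ_3 → (5, 4, 2)
    λ_4 → (1, 10, 1)
    λ_5 → (0, 3, 4)
    λ_6 → (1, 10, 1)
    λ_7 → (0, 3, 4)
    λ_8 → (1, 4, 1)
    λ_9 → (1, 10, 1)
    λ_10 → (5, 4, 2)
    λ_11 → (6, 4, 3)
    λ_12 → (10, 0, 1)
    λ_13 → (0, 3, 4)
    λ_14 → (1, 10, 1)
    λ_15 → (0, 3, 4)

6 distinct reps among the 15 weights ⇒ 6 W_13-linkage classes:

[[1, 4, 6, 9, 14], [2, 8], [3, 10], [5, 7, 13, 15], [11], [12]]


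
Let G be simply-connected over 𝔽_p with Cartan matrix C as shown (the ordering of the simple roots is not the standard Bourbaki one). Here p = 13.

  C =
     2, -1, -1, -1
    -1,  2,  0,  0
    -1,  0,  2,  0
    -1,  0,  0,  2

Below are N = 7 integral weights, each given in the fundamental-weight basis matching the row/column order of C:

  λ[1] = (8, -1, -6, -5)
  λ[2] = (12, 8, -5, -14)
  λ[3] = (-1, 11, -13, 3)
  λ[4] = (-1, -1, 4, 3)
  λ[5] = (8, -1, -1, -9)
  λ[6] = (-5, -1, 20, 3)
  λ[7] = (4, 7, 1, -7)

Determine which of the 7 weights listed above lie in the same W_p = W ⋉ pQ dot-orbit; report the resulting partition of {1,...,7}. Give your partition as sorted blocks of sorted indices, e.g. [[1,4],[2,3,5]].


Cartan matrix: type D_4 (|W|=192); un-permuting the 4 rows.

Ā_13 reps of the 7 weights (D_4, coords as presented):

    1: (0, 0, 5, 4)
    2: (0, 0, 5, 4)
    3: (1, 0, 0, 8)
    4: (0, 0, 5, 4)
    5: (1, 0, 0, 8)
    6: (0, 0, 5, 4)
    7: (1, 6, 0, 4)

These 7 weights hit 3 W_13-dot-orbits; sizes (4, 2, 1):

[[1, 2, 4, 6], [3, 5], [7]]


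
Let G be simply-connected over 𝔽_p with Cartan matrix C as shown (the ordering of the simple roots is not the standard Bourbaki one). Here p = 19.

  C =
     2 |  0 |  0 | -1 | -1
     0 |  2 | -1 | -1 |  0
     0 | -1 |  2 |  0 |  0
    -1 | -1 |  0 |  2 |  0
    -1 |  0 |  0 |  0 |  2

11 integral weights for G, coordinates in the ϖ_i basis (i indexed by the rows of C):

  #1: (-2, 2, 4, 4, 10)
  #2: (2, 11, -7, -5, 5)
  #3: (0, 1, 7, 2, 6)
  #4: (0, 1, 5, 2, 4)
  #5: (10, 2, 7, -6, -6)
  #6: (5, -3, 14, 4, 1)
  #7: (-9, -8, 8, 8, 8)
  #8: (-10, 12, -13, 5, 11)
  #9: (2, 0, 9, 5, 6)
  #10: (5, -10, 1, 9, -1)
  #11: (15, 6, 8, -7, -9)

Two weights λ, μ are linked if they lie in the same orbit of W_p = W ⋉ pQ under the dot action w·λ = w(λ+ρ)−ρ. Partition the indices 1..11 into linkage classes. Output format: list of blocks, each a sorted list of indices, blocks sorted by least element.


Root system A_5: the 5×5 matrix C matches after relabeling.

Each λ_j+ρ reduced to Ā_19; 5-tuples below use C's row order:

  λ_1+ρ ↦ (1, 3, 1, 4, 6) · λ_2+ρ ↦ (1, 2, 6, 3, 5) · λ_3+ρ ↦ (1, 2, 6, 3, 5) · λ_4+ρ ↦ (1, 2, 6, 3, 5) · λ_5+ρ ↦ (1, 2, 6, 3, 5) · λ_6+ρ ↦ (1, 2, 6, 3, 5) · λ_7+ρ ↦ (2, 1, 2, 6, 1) · λ_8+ρ ↦ (6, 2, 7, 1, 0) · λ_9+ρ ↦ (2, 1, 2, 6, 1) · λ_10+ρ ↦ (6, 2, 7, 1, 0) · λ_11+ρ ↦ (2, 1, 2, 6, 1)

Grouping the 11 weights by Ā_19-representative: 4 linkage classes.

[[1], [2, 3, 4, 5, 6], [7, 9, 11], [8, 10]]


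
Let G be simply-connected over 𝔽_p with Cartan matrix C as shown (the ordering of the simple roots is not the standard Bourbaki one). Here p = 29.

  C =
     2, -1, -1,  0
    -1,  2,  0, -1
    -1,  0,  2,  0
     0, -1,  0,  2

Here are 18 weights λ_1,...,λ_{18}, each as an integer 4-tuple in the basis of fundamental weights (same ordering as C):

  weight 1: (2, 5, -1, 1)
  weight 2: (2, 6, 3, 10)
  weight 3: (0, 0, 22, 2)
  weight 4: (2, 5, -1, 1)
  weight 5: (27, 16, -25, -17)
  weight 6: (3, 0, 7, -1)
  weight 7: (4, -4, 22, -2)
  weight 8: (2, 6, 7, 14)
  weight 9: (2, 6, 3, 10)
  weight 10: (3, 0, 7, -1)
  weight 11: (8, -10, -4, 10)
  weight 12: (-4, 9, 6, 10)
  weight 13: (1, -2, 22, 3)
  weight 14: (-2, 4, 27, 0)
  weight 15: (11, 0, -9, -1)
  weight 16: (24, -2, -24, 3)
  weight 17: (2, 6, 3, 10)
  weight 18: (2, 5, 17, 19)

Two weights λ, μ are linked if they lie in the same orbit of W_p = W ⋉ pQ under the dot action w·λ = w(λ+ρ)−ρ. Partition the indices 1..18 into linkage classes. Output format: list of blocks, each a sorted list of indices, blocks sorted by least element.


Dynkin diagram of C (from the 6 off-diagonal −1 entries): A_4.

Alcove-folded reps (p=29, 18 weights, presented ϖ-order):

  [1] (3, 6, 0, 2) · [2] (3, 7, 4, 11) · [3] (1, 1, 23, 3) · [4] (3, 6, 0, 2) · [5] (4, 1, 8, 0) · [6] (4, 1, 8, 0) · [7] (1, 1, 23, 3) · [8] (3, 7, 4, 11) · [9] (3, 7, 4, 11) · [10] (4, 1, 8, 0) · [11] (3, 6, 0, 2) · [12] (3, 7, 4, 11) · [13] (1, 1, 23, 3) · [14] (1, 1, 23, 3) · [15] (4, 1, 8, 0) · [16] (1, 1, 23, 3) · [17] (3, 7, 4, 11) · [18] (3, 6, 0, 2)

Linkage partition of the 18 weights (4 classes, p=29):

[[1, 4, 11, 18], [2, 8, 9, 12, 17], [3, 7, 13, 14, 16], [5, 6, 10, 15]]


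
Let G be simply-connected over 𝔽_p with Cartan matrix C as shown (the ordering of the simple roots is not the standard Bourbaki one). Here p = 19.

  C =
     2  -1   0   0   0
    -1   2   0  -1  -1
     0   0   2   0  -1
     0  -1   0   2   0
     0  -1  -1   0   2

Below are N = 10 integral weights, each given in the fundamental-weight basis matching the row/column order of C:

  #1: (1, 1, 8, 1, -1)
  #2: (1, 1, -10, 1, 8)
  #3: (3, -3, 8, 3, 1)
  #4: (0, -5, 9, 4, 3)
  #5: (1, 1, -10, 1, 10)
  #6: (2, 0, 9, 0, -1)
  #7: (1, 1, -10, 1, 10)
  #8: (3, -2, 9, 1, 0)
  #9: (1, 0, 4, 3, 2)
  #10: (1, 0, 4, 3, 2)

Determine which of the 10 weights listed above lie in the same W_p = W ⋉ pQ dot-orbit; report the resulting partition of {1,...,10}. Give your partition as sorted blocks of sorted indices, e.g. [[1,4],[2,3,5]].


C ↔ D_5 under row/col permutation; |W(D_5)| = 1920.

Folding the 10 weights λ_j+ρ into Ā_19 (reps in the given 5-coord order):

  λ_1 → (2, 2, 9, 2, 0);  λ_2 → (2, 2, 9, 2, 0);  λ_3 → (2, 2, 9, 2, 0);  λ_4 → (3, 1, 10, 1, 0);  λ_5 → (2, 2, 9, 2, 0);  λ_6 → (3, 1, 10, 1, 0);  λ_7 → (2, 2, 9, 2, 0);  λ_8 → (3, 1, 10, 1, 0);  λ_9 → (2, 1, 5, 4, 3);  λ_10 → (2, 1, 5, 4, 3)

Grouping the 10 weights by Ā_19-representative: 3 linkage classes.

[[1, 2, 3, 5, 7], [4, 6, 8], [9, 10]]


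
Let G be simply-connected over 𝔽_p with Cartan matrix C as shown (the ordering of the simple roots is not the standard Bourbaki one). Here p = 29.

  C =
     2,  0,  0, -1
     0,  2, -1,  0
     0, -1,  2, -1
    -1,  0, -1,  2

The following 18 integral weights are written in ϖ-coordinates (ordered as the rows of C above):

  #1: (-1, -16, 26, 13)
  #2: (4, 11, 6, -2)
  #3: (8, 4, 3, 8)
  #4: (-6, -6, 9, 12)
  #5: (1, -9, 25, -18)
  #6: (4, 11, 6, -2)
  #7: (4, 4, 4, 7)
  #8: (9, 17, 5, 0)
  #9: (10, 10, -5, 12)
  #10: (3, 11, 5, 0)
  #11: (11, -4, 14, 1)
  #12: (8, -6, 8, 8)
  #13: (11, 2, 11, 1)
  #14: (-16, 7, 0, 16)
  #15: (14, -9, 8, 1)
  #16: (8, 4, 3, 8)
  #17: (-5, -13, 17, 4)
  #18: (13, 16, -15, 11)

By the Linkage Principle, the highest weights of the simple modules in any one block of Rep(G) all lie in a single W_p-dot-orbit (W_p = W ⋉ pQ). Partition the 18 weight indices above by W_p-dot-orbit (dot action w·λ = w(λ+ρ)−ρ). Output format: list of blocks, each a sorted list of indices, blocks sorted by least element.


C ↔ A_4 under row/col permutation; |W(A_4)| = 120.

Ā_29 reps of the 18 weights (A_4, coords as presented):

  1: (12, 3, 12, 2);  2: (4, 12, 6, 1);  3: (9, 5, 4, 9);  4: (5, 5, 5, 8);  5: (15, 8, 1, 2);  6: (4, 12, 6, 1);  7: (5, 5, 5, 8);  8: (4, 12, 6, 1);  9: (9, 5, 4, 9);  10: (4, 12, 6, 1);  11: (12, 3, 12, 2);  12: (9, 5, 4, 9);  13: (12, 3, 12, 2);  14: (15, 8, 1, 2);  15: (15, 8, 1, 2);  16: (9, 5, 4, 9);  17: (4, 12, 6, 1);  18: (12, 3, 12, 2)

Grouping the 18 weights by Ā_29-representative: 5 linkage classes.

[[1, 11, 13, 18], [2, 6, 8, 10, 17], [3, 9, 12, 16], [4, 7], [5, 14, 15]]


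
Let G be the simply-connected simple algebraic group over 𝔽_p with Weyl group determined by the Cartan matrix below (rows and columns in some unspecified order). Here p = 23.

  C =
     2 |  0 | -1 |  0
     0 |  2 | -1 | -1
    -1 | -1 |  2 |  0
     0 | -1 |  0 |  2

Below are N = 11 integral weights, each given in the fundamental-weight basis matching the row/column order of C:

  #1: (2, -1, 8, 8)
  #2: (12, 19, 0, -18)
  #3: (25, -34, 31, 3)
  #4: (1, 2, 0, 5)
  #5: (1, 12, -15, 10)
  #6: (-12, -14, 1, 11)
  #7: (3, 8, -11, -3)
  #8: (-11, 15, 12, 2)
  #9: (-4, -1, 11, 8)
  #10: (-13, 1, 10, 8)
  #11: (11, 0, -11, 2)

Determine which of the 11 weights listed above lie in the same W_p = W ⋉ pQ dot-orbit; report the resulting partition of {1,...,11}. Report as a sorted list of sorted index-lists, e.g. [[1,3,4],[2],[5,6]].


Dynkin diagram of C (from the 6 off-diagonal −1 entries): A_4.

W_23-reps of the 11 weights in Ā_23 (same 4-coord order as C):

  1: (3, 0, 9, 9) · 2: (2, 3, 1, 6) · 3: (2, 3, 1, 6) · 4: (2, 3, 1, 6) · 5: (11, 1, 1, 9) · 6: (11, 1, 1, 9) · 7: (6, 2, 1, 1) · 8: (1, 10, 3, 6) · 9: (3, 0, 9, 9) · 10: (11, 1, 1, 9) · 11: (2, 3, 1, 6)

These 11 weights hit 5 W_23-dot-orbits; sizes (2, 4, 3, 1, 1):

[[1, 9], [2, 3, 4, 11], [5, 6, 10], [7], [8]]
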